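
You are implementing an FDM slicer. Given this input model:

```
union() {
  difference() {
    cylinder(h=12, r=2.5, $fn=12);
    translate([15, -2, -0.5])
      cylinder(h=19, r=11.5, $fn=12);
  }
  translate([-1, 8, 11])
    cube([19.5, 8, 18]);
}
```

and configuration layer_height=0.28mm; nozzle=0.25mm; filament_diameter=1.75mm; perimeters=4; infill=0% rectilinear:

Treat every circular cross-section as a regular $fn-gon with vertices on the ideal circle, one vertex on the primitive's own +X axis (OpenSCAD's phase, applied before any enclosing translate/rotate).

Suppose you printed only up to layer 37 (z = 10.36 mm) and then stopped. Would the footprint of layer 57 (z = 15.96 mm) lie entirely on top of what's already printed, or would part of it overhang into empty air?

part overhangs

Compare the two slices. At z = 10.36: the r=2.5 cylinder contributes a regular 12-gon of circumradius 2.5 (area = (12/2)·2.500²·sin(360°/12) = 18.75 mm²); the r=11.5 cylinder at (15, -2) contributes a regular 12-gon of circumradius 11.5 (area = (12/2)·11.500²·sin(360°/12) = 396.75 mm²); Subtracting the remaining from the first: starting from the r=2.5 cylinder (18.75 mm²), the r=11.5 cylinder at (15, -2) misses the remaining region (no effect) — area = 18.75 mm²; the cube at (-1, 8) is absent (z outside [11, 29]); Merging all regions: only that combined region is present, so the union is just that shape — area = 18.75 mm². At z = 15.96: the cylinder is absent (z outside [0, 12]); the r=11.5 cylinder at (15, -2) contributes a regular 12-gon of circumradius 11.5 (area = (12/2)·11.500²·sin(360°/12) = 396.75 mm²); Subtracting the remaining from the first: the first operand is absent here, so nothing remains; the cube at (-1, 8) (footprint 19.5×8) is included at this height (area 156.00 mm²); Combining (union): only the 19.5×8 cube at (-1, 8) is present, so the union is just that shape — area = 156.00 mm². Checking containment: at z = 15.96 the cross-section extends beyond the z = 10.36 cross-section by about 156.00 mm².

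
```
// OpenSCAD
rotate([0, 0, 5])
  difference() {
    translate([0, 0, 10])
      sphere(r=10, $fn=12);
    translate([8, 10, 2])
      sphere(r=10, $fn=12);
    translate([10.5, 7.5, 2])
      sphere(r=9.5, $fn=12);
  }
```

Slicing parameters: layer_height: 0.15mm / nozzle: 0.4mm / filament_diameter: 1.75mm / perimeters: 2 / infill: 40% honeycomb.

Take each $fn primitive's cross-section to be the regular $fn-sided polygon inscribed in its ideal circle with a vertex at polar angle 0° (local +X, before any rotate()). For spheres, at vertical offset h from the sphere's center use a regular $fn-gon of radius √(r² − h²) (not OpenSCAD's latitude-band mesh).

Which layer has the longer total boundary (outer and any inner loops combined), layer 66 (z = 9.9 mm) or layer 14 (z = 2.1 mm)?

layer 66 (z = 9.9 mm)

Layer 66 (z = 9.9): the sphere: section is a regular 12-gon, circumradius = √(r²−h²) = √(10²−0.1²) = 9.999 (perimeter = 2·12·9.999·sin(180°/12) = 62.11 mm); the sphere at (8, 10): section is a regular 12-gon, circumradius = √(r²−h²) = √(10²−7.9²) = 6.131 (perimeter = 2·12·6.131·sin(180°/12) = 38.08 mm); the r=9.5 sphere at (10.5, 7.5) slices to a regular 12-gon of circumradius 5.276 (√(r²−h²) with h=7.9 from center) (perimeter = 2·12·5.276·sin(180°/12) = 32.77 mm); Taking the first minus the rest: starting from the r=10 sphere, the r=10 sphere at (8, 10) partially overlaps it — only the 17.84 mm² overlap (of its 112.77 mm²) is removed, clipping the outline; the r=9.5 sphere at (10.5, 7.5) partially overlaps it — only the 2.18 mm² overlap (of its 83.52 mm²) is removed, clipping the outline — boundary = 62.13 mm; (whole slice rotated 5° about Z — lengths, areas and connectivity unchanged). So its perimeter = 62.13 mm. Layer 14 (z = 2.1): the r=10 sphere slices to a regular 12-gon of circumradius 6.131 (√(r²−h²) with h=7.9 from center) (perimeter = 2·12·6.131·sin(180°/12) = 38.08 mm); the r=10 sphere at (8, 10) slices to a regular 12-gon of circumradius 9.999 (√(r²−h²) with h=0.1 from center) (perimeter = 2·12·9.999·sin(180°/12) = 62.11 mm); the r=9.5 sphere at (10.5, 7.5) contributes a regular 12-gon of circumradius √(9.5²−0.1²) = 9.499 (perimeter = 2·12·9.499·sin(180°/12) = 59.01 mm); Taking the first minus the rest: starting from the r=10 sphere, the r=10 sphere at (8, 10) partially overlaps it — only the 17.84 mm² overlap (of its 299.97 mm²) is removed, clipping the outline; the r=9.5 sphere at (10.5, 7.5) partially overlaps it — only the 1.59 mm² overlap (of its 270.72 mm²) is removed, clipping the outline — boundary = 36.65 mm; (rotated 5° about Z; rotation is an isometry so areas/perimeters/island counts are preserved). So its perimeter = 36.65 mm. Layer 66 is larger (62.13 vs 36.65 mm).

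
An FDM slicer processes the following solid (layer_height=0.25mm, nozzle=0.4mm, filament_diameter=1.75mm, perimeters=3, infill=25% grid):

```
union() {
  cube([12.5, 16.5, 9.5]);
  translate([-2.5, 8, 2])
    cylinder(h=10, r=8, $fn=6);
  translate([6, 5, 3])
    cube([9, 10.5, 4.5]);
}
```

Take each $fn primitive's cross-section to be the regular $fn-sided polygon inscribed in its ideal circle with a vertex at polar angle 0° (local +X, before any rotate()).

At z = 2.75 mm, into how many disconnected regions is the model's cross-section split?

1

At z = 2.75 mm: the cube (footprint 12.5×16.5) is included at this height; the r=8 cylinder at (-2.5, 8) gives a regular 6-gon of circumradius 8 (constant along its height); the cube at (6, 5) is not intersected at this z (z outside [3, 7.5]); Combining (union): the regions partially overlap (shared area 48.50 mm²), so overlapping operands fuse into one piece — 1 connected region. The result has 1 disconnected region.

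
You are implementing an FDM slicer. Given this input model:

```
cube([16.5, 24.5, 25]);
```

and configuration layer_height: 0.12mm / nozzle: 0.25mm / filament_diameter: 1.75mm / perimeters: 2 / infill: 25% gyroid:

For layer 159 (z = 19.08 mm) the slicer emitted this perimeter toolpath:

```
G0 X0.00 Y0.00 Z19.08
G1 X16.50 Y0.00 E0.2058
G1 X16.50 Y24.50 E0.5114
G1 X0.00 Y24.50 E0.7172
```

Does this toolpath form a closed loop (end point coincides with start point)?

Start point (G0): (0.00, 0.00). End point (last G1): the path does not return to the start — open.

no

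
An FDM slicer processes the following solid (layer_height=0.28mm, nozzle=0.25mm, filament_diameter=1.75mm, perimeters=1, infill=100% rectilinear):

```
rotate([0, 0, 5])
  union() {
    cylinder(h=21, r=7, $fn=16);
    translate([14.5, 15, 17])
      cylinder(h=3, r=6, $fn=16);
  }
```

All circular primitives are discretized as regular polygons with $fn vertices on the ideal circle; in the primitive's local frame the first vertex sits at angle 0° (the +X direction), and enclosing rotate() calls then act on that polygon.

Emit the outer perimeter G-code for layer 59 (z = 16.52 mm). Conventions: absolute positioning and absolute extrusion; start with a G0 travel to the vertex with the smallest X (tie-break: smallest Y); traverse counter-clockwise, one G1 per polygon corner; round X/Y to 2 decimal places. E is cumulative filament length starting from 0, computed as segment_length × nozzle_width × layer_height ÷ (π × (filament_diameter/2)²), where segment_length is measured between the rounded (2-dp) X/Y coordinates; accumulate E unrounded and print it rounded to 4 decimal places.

At z = 16.52 mm: the cylinder: section is a regular 16-gon, circumradius r=7; the cylinder at (14.5, 15) does not reach this height (z outside [17, 20]); Combining (union): only the r=7 cylinder is present, so the union is just that shape — 1 connected region; (rotated 5° about Z; rotation is an isometry so areas/perimeters/island counts are preserved). The outline is a single polygon with 16 vertices. Extrusion per mm of travel: 0.25 × 0.28 / (π × 0.875²) = 0.029103. Accumulating E over each segment gives final E = 1.2717.

G0 X-6.97 Y-0.61 Z16.52
G1 X-6.21 Y-3.23 E0.0794
G1 X-4.50 Y-5.36 E0.1589
G1 X-2.10 Y-6.68 E0.2386
G1 X0.61 Y-6.97 E0.3179
G1 X3.23 Y-6.21 E0.3973
G1 X5.36 Y-4.50 E0.4768
G1 X6.68 Y-2.10 E0.5565
G1 X6.97 Y0.61 E0.6358
G1 X6.21 Y3.23 E0.7152
G1 X4.50 Y5.36 E0.7947
G1 X2.10 Y6.68 E0.8744
G1 X-0.61 Y6.97 E0.9538
G1 X-3.23 Y6.21 E1.0331
G1 X-5.36 Y4.50 E1.1126
G1 X-6.68 Y2.10 E1.1924
G1 X-6.97 Y-0.61 E1.2717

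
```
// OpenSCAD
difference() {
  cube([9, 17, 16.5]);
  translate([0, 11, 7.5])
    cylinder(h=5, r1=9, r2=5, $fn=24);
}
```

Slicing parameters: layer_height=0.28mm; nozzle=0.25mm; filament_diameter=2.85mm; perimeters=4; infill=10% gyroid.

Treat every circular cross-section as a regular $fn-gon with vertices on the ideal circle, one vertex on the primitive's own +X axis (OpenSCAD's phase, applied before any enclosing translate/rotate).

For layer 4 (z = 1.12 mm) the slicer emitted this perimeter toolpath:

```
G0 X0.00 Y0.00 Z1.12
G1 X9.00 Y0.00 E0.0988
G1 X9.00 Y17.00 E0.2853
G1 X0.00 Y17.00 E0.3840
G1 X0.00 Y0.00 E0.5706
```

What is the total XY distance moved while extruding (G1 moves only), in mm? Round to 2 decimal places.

Sum the Euclidean lengths of each G1 segment: total = 52.00 mm.

52.00 mm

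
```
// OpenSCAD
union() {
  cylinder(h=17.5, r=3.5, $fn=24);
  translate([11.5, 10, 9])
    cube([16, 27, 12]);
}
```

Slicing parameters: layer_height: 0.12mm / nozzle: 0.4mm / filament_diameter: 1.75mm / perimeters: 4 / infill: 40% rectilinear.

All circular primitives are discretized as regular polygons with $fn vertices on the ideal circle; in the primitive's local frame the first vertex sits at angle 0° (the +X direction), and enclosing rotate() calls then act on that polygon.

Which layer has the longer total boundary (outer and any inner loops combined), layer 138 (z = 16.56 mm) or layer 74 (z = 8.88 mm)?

layer 138 (z = 16.56 mm)

Layer 138 (z = 16.56): the r=3.5 cylinder gives a regular 24-gon of circumradius 3.5 (constant along its height) (perimeter = 2·24·3.500·sin(180°/24) = 21.93 mm); the 16×27 cube at (11.5, 10) contributes its full rectangle (perimeter 86.00 mm); Taking the union: the 2 present regions are separate (no shared area or edge), so areas and boundary lengths simply add and each stays a separate island — boundary = 107.93 mm. So its perimeter = 107.93 mm. Layer 74 (z = 8.88): the cylinder: section is a regular 24-gon, circumradius r=3.5 (perimeter = 2·24·3.500·sin(180°/24) = 21.93 mm); the cube at (11.5, 10) is not intersected at this z (z outside [9, 21]); Merging all regions: only the r=3.5 cylinder is present, so the union is just that shape — boundary = 21.93 mm. So its perimeter = 21.93 mm. Layer 138 is larger (107.93 vs 21.93 mm).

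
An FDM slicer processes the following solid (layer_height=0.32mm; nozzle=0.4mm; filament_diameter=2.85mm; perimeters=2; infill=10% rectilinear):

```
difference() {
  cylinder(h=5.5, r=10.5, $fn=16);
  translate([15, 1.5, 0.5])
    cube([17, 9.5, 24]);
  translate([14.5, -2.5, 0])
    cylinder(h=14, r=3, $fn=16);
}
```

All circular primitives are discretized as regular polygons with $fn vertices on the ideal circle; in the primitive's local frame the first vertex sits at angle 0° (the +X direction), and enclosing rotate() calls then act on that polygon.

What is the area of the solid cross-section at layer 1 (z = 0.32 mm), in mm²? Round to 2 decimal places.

337.53 mm²

At z = 0.32 mm: the r=10.5 cylinder gives a regular 16-gon of circumradius 10.5 (constant along its height) (area = (16/2)·10.500²·sin(360°/16) = 337.53 mm²); the cube at (15, 1.5) is absent (z outside [0.5, 24.5]); the r=3 cylinder at (14.5, -2.5) contributes a regular 16-gon of circumradius 3 (area = (16/2)·3.000²·sin(360°/16) = 27.55 mm²); Subtracting the remaining from the first: starting from the r=10.5 cylinder (337.53 mm²), the r=3 cylinder at (14.5, -2.5) misses the remaining region (no effect) — area = 337.53 mm². Overall, the cross-section is a single solid region. Net area = 337.53 mm².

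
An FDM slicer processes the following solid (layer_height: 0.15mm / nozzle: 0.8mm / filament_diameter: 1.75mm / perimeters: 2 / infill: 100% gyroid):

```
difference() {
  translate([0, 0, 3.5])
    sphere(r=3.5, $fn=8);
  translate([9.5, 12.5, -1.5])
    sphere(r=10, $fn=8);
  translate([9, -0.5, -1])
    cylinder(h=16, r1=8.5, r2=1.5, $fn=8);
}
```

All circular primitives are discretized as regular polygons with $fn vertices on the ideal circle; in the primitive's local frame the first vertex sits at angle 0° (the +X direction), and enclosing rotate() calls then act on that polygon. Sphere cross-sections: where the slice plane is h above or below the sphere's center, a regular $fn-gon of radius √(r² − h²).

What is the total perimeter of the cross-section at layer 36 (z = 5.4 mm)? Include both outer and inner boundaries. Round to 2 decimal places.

18.00 mm

At z = 5.4 mm: the r=3.5 sphere contributes a regular 8-gon of circumradius √(3.5²−1.9²) = 2.939 (perimeter = 2·8·2.939·sin(180°/8) = 18.00 mm); the r=10 sphere at (9.5, 12.5) contributes a regular 8-gon of circumradius √(10²−6.9²) = 7.238 (perimeter = 2·8·7.238·sin(180°/8) = 44.32 mm); the cone at (9, -0.5) contributes a regular 8-gon of circumradius 5.700 (interpolated between r1=8.5 and r2=1.5 at t=0.400) (perimeter = 2·8·5.700·sin(180°/8) = 34.90 mm); After the difference (first − rest): starting from the r=3.5 sphere, the r=10 sphere at (9.5, 12.5) misses the remaining region (no effect); the cone at (9, -0.5) misses the remaining region (no effect) — boundary = 18.00 mm. Overall, the cross-section is a single solid region. Total boundary length (outer) = 18.00 mm.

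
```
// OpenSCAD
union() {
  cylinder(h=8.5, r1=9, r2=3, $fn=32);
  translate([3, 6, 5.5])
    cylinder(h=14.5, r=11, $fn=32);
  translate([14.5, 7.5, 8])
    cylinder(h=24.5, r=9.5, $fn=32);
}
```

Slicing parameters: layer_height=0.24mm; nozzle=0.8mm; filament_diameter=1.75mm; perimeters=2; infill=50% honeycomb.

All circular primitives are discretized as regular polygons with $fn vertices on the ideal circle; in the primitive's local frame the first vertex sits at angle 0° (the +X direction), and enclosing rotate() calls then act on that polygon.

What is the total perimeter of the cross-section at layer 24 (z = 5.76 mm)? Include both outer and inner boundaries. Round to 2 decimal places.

69.43 mm

At z = 5.76 mm: the cone (r1=9→r2=3) has section circumradius 4.934 here — a regular 32-gon (perimeter = 2·32·4.934·sin(180°/32) = 30.95 mm); the r=11 cylinder at (3, 6) gives a regular 32-gon of circumradius 11 (constant along its height) (perimeter = 2·32·11.000·sin(180°/32) = 69.00 mm); the cylinder at (14.5, 7.5) does not reach this height (z outside [8, 32.5]); Combining (union): the regions partially overlap (shared area 73.13 mm²), so the edge portions inside another operand are dropped and the merged outline is re-measured after clipping — boundary = 69.43 mm. Overall, the cross-section is a single solid region. Total boundary length (outer) = 69.43 mm.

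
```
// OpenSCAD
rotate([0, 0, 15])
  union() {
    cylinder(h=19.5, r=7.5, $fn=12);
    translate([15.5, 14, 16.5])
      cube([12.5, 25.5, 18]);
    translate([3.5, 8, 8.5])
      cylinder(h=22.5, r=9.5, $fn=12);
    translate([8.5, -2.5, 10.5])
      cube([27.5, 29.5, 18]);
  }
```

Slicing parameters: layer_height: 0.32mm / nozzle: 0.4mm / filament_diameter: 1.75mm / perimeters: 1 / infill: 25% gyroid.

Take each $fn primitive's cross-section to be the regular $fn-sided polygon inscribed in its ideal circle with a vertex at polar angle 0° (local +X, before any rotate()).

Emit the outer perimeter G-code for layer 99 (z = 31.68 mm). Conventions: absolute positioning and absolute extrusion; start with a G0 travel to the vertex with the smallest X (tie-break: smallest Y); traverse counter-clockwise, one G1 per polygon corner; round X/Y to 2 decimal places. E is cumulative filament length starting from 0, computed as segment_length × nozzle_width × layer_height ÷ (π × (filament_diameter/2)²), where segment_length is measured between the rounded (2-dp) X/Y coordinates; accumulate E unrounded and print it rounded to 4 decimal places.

G0 X4.75 Y42.17 Z31.68
G1 X11.35 Y17.53 E1.3575
G1 X23.42 Y20.77 E2.0225
G1 X16.82 Y45.40 E3.3795
G1 X4.75 Y42.17 E4.0444

At z = 31.68 mm: the cylinder is not intersected at this z (z outside [0, 19.5]); the 12.5×25.5 cube at (15.5, 14) contributes its full rectangle; the cylinder at (3.5, 8) is absent (z outside [8.5, 31]); the cube at (8.5, -2.5) is not intersected at this z (z outside [10.5, 28.5]); Taking the union: only the 12.5×25.5 cube at (15.5, 14) is present, so the union is just that shape — 1 connected region; (rotated 15° about Z; rotation is an isometry so areas/perimeters/island counts are preserved). The outline is a single polygon with 4 vertices. Extrusion per mm of travel: 0.4 × 0.32 / (π × 0.875²) = 0.053216. Accumulating E over each segment gives final E = 4.0444.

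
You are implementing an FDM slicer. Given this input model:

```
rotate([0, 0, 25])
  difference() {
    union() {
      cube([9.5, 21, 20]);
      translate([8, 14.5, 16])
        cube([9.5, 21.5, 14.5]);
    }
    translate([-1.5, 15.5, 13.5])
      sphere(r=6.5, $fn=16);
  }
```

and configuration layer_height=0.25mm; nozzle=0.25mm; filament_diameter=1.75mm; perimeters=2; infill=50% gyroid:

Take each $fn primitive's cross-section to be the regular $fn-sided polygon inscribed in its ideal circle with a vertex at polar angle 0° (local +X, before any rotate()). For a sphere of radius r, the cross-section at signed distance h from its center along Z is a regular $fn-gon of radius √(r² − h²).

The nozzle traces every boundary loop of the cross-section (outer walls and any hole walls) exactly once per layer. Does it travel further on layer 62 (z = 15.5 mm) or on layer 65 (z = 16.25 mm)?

layer 65 (z = 16.25 mm)

Layer 62 (z = 15.5): the 9.5×21 cube contributes its full rectangle (perimeter 61.00 mm); the cube at (8, 14.5) does not reach this height (z outside [16, 30.5]); Merging all regions: only the 9.5×21 cube is present, so the union is just that shape — boundary = 61.00 mm; the r=6.5 sphere at (-1.5, 15.5) contributes a regular 16-gon of circumradius √(6.5²−2²) = 6.185 (perimeter = 2·16·6.185·sin(180°/16) = 38.61 mm); Subtracting the remaining from the first: starting from that combined region, the r=6.5 sphere at (-1.5, 15.5) partially overlaps it — only the 40.15 mm² overlap (of its 117.10 mm²) is removed, clipping the outline — boundary = 63.40 mm; (rotated 25° about Z; rotation is an isometry so areas/perimeters/island counts are preserved). So its perimeter = 63.40 mm. Layer 65 (z = 16.25): the cube (footprint 9.5×21) is included at this height (perimeter 61.00 mm); the cube at (8, 14.5) is present — its section is the full 9.5×21.5 rectangle (perimeter 62.00 mm); Combining (union): the regions partially overlap (shared area 9.75 mm²), so the edge portions inside another operand are dropped and the merged outline is re-measured after clipping — boundary = 107.00 mm; the r=6.5 sphere at (-1.5, 15.5) contributes a regular 16-gon of circumradius √(6.5²−2.75²) = 5.890 (perimeter = 2·16·5.890·sin(180°/16) = 36.77 mm); Subtracting the remaining from the first: starting from that combined region, the r=6.5 sphere at (-1.5, 15.5) partially overlaps it — only the 35.86 mm² overlap (of its 106.19 mm²) is removed, clipping the outline — boundary = 110.31 mm; (whole slice rotated 25° about Z — lengths, areas and connectivity unchanged). So its perimeter = 110.31 mm. Layer 65 is larger (110.31 vs 63.40 mm).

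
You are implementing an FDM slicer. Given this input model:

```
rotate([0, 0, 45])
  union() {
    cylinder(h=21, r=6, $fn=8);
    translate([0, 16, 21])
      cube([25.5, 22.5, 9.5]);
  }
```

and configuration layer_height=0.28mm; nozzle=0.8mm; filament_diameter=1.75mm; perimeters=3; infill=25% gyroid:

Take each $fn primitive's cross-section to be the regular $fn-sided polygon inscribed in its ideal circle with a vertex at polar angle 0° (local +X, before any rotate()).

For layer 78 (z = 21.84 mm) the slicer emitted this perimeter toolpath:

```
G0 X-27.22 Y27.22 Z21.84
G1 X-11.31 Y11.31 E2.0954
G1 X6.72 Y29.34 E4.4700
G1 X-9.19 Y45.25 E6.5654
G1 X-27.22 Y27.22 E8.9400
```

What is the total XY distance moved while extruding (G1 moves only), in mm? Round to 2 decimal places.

96.00 mm

Sum the Euclidean lengths of each G1 segment: total = 96.00 mm.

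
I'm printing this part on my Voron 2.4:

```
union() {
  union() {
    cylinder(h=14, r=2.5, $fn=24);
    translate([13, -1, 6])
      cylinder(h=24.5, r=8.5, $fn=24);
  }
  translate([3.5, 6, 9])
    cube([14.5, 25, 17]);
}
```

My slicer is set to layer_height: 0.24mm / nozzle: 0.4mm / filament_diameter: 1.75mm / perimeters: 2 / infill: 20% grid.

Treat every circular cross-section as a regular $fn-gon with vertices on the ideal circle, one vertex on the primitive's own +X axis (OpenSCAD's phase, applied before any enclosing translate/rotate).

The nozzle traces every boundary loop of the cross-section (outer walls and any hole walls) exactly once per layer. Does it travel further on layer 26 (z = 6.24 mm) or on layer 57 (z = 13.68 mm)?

layer 57 (z = 13.68 mm)

Layer 26 (z = 6.24): the r=2.5 cylinder contributes a regular 24-gon of circumradius 2.5 (perimeter = 2·24·2.500·sin(180°/24) = 15.66 mm); the r=8.5 cylinder at (13, -1) gives a regular 24-gon of circumradius 8.5 (constant along its height) (perimeter = 2·24·8.500·sin(180°/24) = 53.25 mm); Combining (union): the 2 present regions are separate (no shared area or edge), so areas and boundary lengths simply add and each stays a separate island — boundary = 68.92 mm; the cube at (3.5, 6) does not reach this height (z outside [9, 26]); Taking the union: only that combined region is present, so the union is just that shape — boundary = 68.92 mm. So its perimeter = 68.92 mm. Layer 57 (z = 13.68): the cylinder: section is a regular 24-gon, circumradius r=2.5 (perimeter = 2·24·2.500·sin(180°/24) = 15.66 mm); the cylinder at (13, -1): section is a regular 24-gon, circumradius r=8.5 (perimeter = 2·24·8.500·sin(180°/24) = 53.25 mm); Combining (union): the 2 present regions are separate (no shared area or edge), so areas and boundary lengths simply add and each stays a separate island — boundary = 68.92 mm; the cube at (3.5, 6) is present — its section is the full 14.5×25 rectangle (perimeter 79.00 mm); Merging all regions: the regions partially overlap (shared area 9.35 mm²), so the edge portions inside another operand are dropped and the merged outline is re-measured after clipping — boundary = 128.41 mm. So its perimeter = 128.41 mm. Layer 57 is larger (128.41 vs 68.92 mm).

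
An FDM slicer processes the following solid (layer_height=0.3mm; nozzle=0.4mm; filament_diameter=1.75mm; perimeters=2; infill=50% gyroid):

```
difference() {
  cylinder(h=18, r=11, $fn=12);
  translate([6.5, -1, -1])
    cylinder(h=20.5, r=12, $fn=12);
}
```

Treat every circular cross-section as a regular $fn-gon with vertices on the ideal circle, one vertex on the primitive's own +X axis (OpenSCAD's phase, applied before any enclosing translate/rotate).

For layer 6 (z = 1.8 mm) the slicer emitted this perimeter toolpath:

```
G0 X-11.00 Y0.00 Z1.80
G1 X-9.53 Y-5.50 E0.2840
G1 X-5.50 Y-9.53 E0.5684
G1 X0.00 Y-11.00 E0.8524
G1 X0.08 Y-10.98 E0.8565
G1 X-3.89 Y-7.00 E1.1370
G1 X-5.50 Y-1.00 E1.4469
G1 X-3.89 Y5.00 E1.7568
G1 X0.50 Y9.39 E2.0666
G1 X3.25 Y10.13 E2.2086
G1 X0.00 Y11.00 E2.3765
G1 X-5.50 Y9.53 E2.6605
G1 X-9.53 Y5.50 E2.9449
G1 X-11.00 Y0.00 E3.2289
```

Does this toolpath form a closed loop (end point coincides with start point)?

Start point (G0): (-11.00, 0.00). End point (last G1): the path returns to the start — closed.

yes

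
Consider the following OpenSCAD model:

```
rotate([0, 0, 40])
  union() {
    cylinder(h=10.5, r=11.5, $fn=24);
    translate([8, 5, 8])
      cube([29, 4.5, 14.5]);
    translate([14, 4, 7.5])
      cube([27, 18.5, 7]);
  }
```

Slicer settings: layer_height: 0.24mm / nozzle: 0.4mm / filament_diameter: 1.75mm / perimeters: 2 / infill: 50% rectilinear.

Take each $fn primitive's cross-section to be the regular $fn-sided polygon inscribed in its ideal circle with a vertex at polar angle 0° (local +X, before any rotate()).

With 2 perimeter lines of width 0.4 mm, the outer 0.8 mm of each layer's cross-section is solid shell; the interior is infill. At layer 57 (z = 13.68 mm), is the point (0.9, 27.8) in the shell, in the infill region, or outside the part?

At z = 13.68 mm: the cylinder is absent (z outside [0, 10.5]); the cube at (8, 5) (footprint 29×4.5) is included at this height; the cube at (14, 4) is present — its section is the full 27×18.5 rectangle; Taking the union: the regions partially overlap (shared area 103.50 mm²), so overlapping operands fuse into one piece — 1 connected region; (whole slice rotated 40° about Z — lengths, areas and connectivity unchanged). Overall, the cross-section is a single solid region. Undo the 40° rotation: the query point maps to (18.559, 20.718) in the un-rotated model frame. The nearest boundary edge runs (14.00, 22.50)→(41.00, 22.50); distance from the point to it = 1.78 mm. The point is inside the cross-section and 1.78 mm from the nearest boundary — more than the 0.8 mm shell width (2 × 0.4), so it's in the infill interior.

infill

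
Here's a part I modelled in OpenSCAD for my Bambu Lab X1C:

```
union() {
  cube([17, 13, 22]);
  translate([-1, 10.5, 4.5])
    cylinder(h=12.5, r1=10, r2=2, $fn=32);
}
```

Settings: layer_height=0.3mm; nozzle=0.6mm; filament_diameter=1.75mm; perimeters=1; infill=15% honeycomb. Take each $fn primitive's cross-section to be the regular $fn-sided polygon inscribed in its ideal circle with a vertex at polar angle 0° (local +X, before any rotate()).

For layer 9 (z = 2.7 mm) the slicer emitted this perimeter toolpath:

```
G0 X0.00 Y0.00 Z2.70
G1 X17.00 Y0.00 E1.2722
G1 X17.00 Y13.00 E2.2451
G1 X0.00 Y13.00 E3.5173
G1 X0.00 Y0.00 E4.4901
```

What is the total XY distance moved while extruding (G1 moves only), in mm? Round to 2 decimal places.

60.00 mm

Sum the Euclidean lengths of each G1 segment: total = 60.00 mm.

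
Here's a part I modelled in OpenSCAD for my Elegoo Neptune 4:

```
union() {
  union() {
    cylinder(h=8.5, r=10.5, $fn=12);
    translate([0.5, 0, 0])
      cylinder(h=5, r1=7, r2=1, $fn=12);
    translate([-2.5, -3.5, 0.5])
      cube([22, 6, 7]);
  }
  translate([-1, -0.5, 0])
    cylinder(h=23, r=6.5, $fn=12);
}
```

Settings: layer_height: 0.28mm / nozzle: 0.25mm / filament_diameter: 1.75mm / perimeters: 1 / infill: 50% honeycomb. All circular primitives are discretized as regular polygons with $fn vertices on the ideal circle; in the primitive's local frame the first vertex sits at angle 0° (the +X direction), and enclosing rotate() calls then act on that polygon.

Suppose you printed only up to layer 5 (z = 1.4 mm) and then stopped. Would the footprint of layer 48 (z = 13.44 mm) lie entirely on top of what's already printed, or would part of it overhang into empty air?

entirely on top

Compare the two slices. At z = 1.4: the r=10.5 cylinder gives a regular 12-gon of circumradius 10.5 (constant along its height) (area = (12/2)·10.500²·sin(360°/12) = 330.75 mm²); the cone at (0.5, 0): at t=0.280 of its height the radius interpolates to r₁+(r₂−r₁)t = 5.320, giving a regular 12-gon of that circumradius (area = (12/2)·5.320²·sin(360°/12) = 84.91 mm²); the cube at (-2.5, -3.5) (footprint 22×6) is included at this height (area 132.00 mm²); Taking the union: the regions partially overlap — summed areas 547.66 mm² minus the doubly-counted overlap 160.43 mm² gives 387.23 mm² — area = 387.23 mm²; the r=6.5 cylinder at (-1, -0.5) contributes a regular 12-gon of circumradius 6.5 (area = (12/2)·6.500²·sin(360°/12) = 126.75 mm²); Combining (union): the r=6.5 cylinder at (-1, -0.5) lies entirely inside the result so far, so the union is just the result so far — area = 387.23 mm². At z = 13.44: the cylinder is not intersected at this z (z outside [0, 8.5]); the cone at (0.5, 0) is not intersected at this z (z outside [0, 5]); the cube at (-2.5, -3.5) is not intersected at this z (z outside [0.5, 7.5]); Taking the union: nothing is present at this height; the cylinder at (-1, -0.5): section is a regular 12-gon, circumradius r=6.5 (area = (12/2)·6.500²·sin(360°/12) = 126.75 mm²); Combining (union): only the r=6.5 cylinder at (-1, -0.5) is present, so the union is just that shape — area = 126.75 mm². Checking containment: the cross-section at z = 13.44 is a subset of the cross-section at z = 1.4.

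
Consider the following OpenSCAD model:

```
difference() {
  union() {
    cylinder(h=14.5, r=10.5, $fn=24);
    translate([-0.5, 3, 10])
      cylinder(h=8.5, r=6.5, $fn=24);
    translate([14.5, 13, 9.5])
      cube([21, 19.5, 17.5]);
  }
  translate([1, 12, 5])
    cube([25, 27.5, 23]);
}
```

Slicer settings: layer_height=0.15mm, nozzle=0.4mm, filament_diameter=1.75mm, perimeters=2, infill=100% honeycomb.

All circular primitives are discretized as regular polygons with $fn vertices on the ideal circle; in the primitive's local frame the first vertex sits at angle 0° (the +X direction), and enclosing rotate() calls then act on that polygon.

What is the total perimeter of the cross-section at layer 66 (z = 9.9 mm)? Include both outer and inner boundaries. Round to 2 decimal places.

At z = 9.9 mm: the cylinder: section is a regular 24-gon, circumradius r=10.5 (perimeter = 2·24·10.500·sin(180°/24) = 65.79 mm); the cylinder at (-0.5, 3) is not intersected at this z (z outside [10, 18.5]); the 21×19.5 cube at (14.5, 13) contributes its full rectangle (perimeter 81.00 mm); Merging all regions: the 2 present regions are separate (no shared area or edge), so areas and boundary lengths simply add and each stays a separate island — boundary = 146.79 mm; the 25×27.5 cube at (1, 12) contributes its full rectangle (perimeter 105.00 mm); Taking the first minus the rest: starting from that combined region, the 25×27.5 cube at (1, 12) partially overlaps it — only the 224.25 mm² overlap (of its 687.50 mm²) is removed, clipping the outline — boundary = 123.79 mm. Overall, the cross-section has 2 separate islands. Total boundary length (outer) = 123.79 mm.

123.79 mm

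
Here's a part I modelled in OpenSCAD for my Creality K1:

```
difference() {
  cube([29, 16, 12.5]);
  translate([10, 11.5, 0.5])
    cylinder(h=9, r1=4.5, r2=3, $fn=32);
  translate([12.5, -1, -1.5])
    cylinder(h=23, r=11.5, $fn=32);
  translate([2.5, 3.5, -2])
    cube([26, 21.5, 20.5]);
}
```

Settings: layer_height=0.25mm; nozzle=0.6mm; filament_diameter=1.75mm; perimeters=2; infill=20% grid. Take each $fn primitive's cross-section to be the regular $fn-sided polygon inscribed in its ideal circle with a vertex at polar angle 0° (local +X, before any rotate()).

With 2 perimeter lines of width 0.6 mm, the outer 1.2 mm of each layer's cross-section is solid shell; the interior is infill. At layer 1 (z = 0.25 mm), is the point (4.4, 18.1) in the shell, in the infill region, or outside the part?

outside

At z = 0.25 mm: the cube (footprint 29×16) is included at this height; the cone at (10, 11.5) is not intersected at this z (z outside [0.5, 9.5]); the cylinder at (12.5, -1): section is a regular 32-gon, circumradius r=11.5; the 26×21.5 cube at (2.5, 3.5) contributes its full rectangle; Taking the first minus the rest: starting from the 29×16 cube, the r=11.5 cylinder at (12.5, -1) partially overlaps it — only the 183.50 mm² overlap (of its 412.81 mm²) is removed, clipping the outline; the 26×21.5 cube at (2.5, 3.5) partially overlaps it — only the 219.36 mm² overlap (of its 559.00 mm²) is removed, clipping the outline — 2 connected regions. Overall, the cross-section has 2 separate islands. The nearest boundary edge runs (0.00, 16.00)→(2.50, 16.00); distance from the point to it = 2.83 mm. The point is not inside any of the regions above, so it lies outside the cross-section (2.83 mm from the nearest boundary).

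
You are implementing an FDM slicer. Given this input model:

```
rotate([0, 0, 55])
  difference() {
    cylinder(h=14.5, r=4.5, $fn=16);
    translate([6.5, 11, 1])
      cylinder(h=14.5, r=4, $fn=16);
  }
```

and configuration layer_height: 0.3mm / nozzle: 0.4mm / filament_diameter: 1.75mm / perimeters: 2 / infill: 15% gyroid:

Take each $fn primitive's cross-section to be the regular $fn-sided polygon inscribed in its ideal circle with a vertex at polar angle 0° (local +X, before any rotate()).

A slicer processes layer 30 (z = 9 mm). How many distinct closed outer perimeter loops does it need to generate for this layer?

1

At z = 9 mm: the cylinder: section is a regular 16-gon, circumradius r=4.5; the r=4 cylinder at (6.5, 11) gives a regular 16-gon of circumradius 4 (constant along its height); Taking the first minus the rest: starting from the r=4.5 cylinder, the r=4 cylinder at (6.5, 11) misses the remaining region (no effect) — 1 connected region; (rotated 55° about Z; rotation is an isometry so areas/perimeters/island counts are preserved). The result has 1 disconnected region.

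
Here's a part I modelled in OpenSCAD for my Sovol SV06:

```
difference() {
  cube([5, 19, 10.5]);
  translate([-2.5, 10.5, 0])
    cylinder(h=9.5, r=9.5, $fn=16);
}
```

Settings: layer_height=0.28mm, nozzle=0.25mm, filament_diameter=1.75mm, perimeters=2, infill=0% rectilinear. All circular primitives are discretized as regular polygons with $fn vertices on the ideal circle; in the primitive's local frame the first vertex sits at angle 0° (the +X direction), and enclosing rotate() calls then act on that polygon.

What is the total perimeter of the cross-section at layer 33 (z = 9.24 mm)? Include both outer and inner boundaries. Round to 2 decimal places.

At z = 9.24 mm: the 5×19 cube contributes its full rectangle (perimeter 48.00 mm); the cylinder at (-2.5, 10.5): section is a regular 16-gon, circumradius r=9.5 (perimeter = 2·16·9.500·sin(180°/16) = 59.31 mm); Subtracting the remaining from the first: starting from the 5×19 cube, the r=9.5 cylinder at (-2.5, 10.5) partially overlaps it — only the 77.04 mm² overlap (of its 276.30 mm²) is removed, clipping the outline — boundary = 28.74 mm. Overall, the cross-section has 2 separate islands. Total boundary length (outer) = 28.74 mm.

28.74 mm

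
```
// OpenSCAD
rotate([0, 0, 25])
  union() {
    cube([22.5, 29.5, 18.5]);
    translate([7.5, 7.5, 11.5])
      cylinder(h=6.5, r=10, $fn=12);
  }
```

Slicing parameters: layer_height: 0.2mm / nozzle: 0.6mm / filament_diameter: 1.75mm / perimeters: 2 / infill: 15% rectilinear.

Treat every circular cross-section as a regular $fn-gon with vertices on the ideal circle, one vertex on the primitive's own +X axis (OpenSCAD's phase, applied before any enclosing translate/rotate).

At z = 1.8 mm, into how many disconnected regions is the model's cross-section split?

At z = 1.8 mm: the cube (footprint 22.5×29.5) is included at this height; the cylinder at (7.5, 7.5) is absent (z outside [11.5, 18]); Taking the union: only the 22.5×29.5 cube is present, so the union is just that shape — 1 connected region; (rotated 25° about Z; rotation is an isometry so areas/perimeters/island counts are preserved). The result has 1 disconnected region.

1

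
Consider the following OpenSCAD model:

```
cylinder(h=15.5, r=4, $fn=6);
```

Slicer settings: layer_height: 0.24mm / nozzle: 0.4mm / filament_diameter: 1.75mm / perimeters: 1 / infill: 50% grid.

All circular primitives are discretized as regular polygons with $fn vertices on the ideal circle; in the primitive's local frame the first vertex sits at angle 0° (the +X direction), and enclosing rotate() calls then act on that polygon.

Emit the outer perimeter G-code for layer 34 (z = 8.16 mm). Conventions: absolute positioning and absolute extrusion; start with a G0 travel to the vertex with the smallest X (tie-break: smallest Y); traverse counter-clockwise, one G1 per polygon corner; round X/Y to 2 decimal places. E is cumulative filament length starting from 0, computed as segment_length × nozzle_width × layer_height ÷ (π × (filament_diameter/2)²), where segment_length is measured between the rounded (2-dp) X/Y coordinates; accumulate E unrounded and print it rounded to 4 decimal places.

At z = 8.16 mm: the r=4 cylinder gives a regular 6-gon of circumradius 4 (constant along its height). The outline is a single polygon with 6 vertices. Extrusion per mm of travel: 0.4 × 0.24 / (π × 0.875²) = 0.039912. Accumulating E over each segment gives final E = 0.9573.

G0 X-4.00 Y0.00 Z8.16
G1 X-2.00 Y-3.46 E0.1595
G1 X2.00 Y-3.46 E0.3192
G1 X4.00 Y0.00 E0.4787
G1 X2.00 Y3.46 E0.6382
G1 X-2.00 Y3.46 E0.7978
G1 X-4.00 Y0.00 E0.9573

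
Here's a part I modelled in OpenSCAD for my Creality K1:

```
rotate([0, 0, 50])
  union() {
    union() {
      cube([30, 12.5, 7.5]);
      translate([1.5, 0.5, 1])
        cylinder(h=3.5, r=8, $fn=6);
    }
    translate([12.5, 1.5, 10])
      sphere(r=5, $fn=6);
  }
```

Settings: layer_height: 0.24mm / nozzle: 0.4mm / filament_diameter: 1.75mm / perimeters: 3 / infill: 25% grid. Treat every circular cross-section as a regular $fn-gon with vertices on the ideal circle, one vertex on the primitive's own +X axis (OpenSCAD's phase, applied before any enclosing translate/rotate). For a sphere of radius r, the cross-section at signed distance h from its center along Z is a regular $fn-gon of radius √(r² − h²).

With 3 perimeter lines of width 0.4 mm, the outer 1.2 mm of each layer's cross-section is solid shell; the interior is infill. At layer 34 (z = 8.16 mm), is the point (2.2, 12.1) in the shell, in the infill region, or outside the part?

outside

At z = 8.16 mm: the cube does not reach this height (z outside [0, 7.5]); the cylinder at (1.5, 0.5) does not reach this height (z outside [1, 4.5]); Taking the union: nothing is present at this height; the r=5 sphere at (12.5, 1.5) contributes a regular 6-gon of circumradius √(5²−1.84²) = 4.649; Combining (union): only the r=5 sphere at (12.5, 1.5) is present, so the union is just that shape — 1 connected region; (rotated 50° about Z; rotation is an isometry so areas/perimeters/island counts are preserved). Overall, the cross-section is a single solid region. Undo the 50° rotation: the query point maps to (10.683, 6.092) in the un-rotated model frame. The nearest boundary edge runs (14.82, 5.53)→(10.18, 5.53); distance from the point to it = 0.57 mm. The point is not inside any of the regions above, so it lies outside the cross-section (0.57 mm from the nearest boundary).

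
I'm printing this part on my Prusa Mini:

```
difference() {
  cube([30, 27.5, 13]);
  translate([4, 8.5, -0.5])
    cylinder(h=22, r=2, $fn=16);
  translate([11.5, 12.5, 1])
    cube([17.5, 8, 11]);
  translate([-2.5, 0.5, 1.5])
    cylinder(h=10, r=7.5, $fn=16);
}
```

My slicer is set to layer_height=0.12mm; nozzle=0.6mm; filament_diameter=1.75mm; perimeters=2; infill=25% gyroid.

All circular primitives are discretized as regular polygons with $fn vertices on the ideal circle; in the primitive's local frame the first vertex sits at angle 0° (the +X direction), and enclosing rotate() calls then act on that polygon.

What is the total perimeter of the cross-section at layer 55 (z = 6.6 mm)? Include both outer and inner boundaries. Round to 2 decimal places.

175.75 mm

At z = 6.6 mm: the cube is present — its section is the full 30×27.5 rectangle (perimeter 115.00 mm); the cylinder at (4, 8.5): section is a regular 16-gon, circumradius r=2 (perimeter = 2·16·2.000·sin(180°/16) = 12.49 mm); the 17.5×8 cube at (11.5, 12.5) contributes its full rectangle (perimeter 51.00 mm); the cylinder at (-2.5, 0.5): section is a regular 16-gon, circumradius r=7.5 (perimeter = 2·16·7.500·sin(180°/16) = 46.82 mm); Subtracting the remaining from the first: starting from the 30×27.5 cube, the r=2 cylinder at (4, 8.5) lies wholly inside it (removes its full 12.25 mm² and its 12.49 mm outline becomes a hole wall); the 17.5×8 cube at (11.5, 12.5) lies wholly inside it (removes its full 140.00 mm² and its 51.00 mm outline becomes a hole wall); the r=7.5 cylinder at (-2.5, 0.5) partially overlaps it — only the 27.40 mm² overlap (of its 172.21 mm²) is removed, clipping the outline — boundary (outer + 2 inner loops) = 175.75 mm. Overall, the cross-section is one region with 2 holes. Total boundary length (outer + inner) = 175.75 mm.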